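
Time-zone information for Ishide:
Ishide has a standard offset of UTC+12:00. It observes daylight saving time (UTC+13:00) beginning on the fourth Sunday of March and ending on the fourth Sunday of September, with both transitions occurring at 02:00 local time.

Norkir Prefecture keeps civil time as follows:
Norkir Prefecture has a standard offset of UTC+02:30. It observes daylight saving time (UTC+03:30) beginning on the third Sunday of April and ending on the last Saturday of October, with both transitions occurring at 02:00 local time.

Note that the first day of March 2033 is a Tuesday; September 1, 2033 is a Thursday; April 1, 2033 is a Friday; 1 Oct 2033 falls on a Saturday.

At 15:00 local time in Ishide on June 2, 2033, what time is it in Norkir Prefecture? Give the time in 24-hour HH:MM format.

1 March 2033 is a Tuesday, so the first Sunday is March 6 and the fourth is March 27.
1 September 2033 is a Thursday, so the first Sunday is September 4 and the fourth is September 25.
Daylight saving runs 27 March – 25 September; June 2, 2033 is inside that window, so Ishide is at UTC+13:00.
15:00 Ishide − 13h = 02:00 UTC.
1 April 2033 is a Friday, so the first Sunday is April 3 and the third is April 17.
1 October 2033 is a Saturday, so Saturdays fall on 1, 8, 15, 22, 29; the last is October 29.
At the standard offset (UTC+02:30), 02:00 UTC + 2h30m = 04:30 Norkir Prefecture standard time.
Daylight saving runs 17 April – 29 October; the standard-time date in Norkir Prefecture, June 2, 2033, is inside that window, so Norkir Prefecture is at UTC+03:30.
02:00 UTC + 3h30m = 05:30 Norkir Prefecture.

05:30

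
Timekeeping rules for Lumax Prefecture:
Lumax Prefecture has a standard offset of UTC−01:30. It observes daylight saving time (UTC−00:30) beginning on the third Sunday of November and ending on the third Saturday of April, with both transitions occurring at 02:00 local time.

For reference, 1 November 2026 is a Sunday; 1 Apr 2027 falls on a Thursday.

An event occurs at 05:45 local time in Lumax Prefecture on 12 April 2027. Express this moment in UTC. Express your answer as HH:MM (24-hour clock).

06:15

1 November 2026 is a Sunday, so the first Sunday is November 1 and the third is November 15.
1 April 2027 is a Thursday, so the first Saturday is April 3 and the third is April 17.
Daylight saving runs 15 November 2026 – 17 April 2027; 12 April 2027 is inside that window, so Lumax Prefecture is at UTC−00:30.
05:45 local + 0h30m = 06:15 UTC.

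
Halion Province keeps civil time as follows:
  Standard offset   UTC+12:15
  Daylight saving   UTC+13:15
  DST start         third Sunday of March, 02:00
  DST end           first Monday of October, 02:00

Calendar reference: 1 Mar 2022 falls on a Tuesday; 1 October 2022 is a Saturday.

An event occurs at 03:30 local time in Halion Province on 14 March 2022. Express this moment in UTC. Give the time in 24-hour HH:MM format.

15:15

1 March 2022 is a Tuesday, so the first Sunday is March 6 and the third is March 20.
1 October 2022 is a Saturday, so the first Monday is October 3.
14 March 2022 is outside the daylight-saving period (20 March – 3 October), so Halion Province is on standard time, UTC+12:15.
03:30 local − 12h15m = 15:15 UTC (rolling into the previous day, 13 March 2022).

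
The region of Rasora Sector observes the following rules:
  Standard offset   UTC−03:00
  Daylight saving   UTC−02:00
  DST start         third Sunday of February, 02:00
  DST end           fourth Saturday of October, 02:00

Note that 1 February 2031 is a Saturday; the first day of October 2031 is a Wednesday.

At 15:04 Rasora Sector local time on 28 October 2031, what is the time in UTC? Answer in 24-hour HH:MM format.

18:04

1 February 2031 is a Saturday, so the first Sunday is February 2 and the third is February 16.
1 October 2031 is a Wednesday, so the first Saturday is October 4 and the fourth is October 25.
Daylight saving runs 16 February – 25 October; 28 October 2031 is outside that window, so Rasora Sector is on standard time at UTC−03:00.
15:04 local + 3h = 18:04 UTC.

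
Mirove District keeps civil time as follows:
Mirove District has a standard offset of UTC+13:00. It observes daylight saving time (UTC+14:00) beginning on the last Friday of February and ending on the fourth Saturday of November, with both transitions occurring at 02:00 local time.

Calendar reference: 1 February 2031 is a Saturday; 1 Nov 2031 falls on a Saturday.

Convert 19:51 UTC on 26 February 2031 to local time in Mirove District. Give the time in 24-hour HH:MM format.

08:51

1 February 2031 is a Saturday, so Fridays fall on 7, 14, 21, 28; the last is February 28.
1 November 2031 is a Saturday, so the first Saturday is November 1 and the fourth is November 22.
At the standard offset (UTC+13:00), 19:51 UTC + 13h = 08:51 Mirove District standard time (rolling into the next day, 27 February 2031).
The standard-time date in Mirove District, 27 February 2031, is outside the daylight-saving period (28 February – 22 November), so Mirove District is on standard time, UTC+13:00.
19:51 UTC + 13h = 08:51 local (rolling into the next day, 27 February 2031).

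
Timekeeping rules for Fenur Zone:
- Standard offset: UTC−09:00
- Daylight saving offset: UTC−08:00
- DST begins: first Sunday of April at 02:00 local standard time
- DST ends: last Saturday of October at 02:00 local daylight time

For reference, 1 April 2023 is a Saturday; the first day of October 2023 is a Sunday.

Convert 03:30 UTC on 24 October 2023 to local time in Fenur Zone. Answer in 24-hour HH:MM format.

1 April 2023 is a Saturday, so the first Sunday is April 2.
1 October 2023 is a Sunday, so Saturdays fall on 7, 14, 21, 28; the last is October 28.
At the standard offset (UTC−09:00), 03:30 UTC − 9h = 18:30 Fenur Zone standard time (rolling into the previous day, 23 October 2023).
The standard-time date in Fenur Zone, 23 October 2023, lies within the daylight-saving period (2 April – 28 October), so Fenur Zone is on daylight time, UTC−08:00.
03:30 UTC − 8h = 19:30 local (rolling into the previous day, 23 October 2023).

19:30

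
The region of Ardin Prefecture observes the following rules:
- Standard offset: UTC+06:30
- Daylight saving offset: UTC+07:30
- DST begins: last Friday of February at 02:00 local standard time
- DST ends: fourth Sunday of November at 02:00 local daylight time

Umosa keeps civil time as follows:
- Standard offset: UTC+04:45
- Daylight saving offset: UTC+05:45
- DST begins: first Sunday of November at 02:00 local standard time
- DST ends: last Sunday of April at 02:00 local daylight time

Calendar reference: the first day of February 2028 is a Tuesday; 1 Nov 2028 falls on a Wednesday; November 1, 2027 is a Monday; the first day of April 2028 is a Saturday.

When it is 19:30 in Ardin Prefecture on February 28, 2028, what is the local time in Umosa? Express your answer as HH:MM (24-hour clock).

17:45

1 February 2028 is a Tuesday, so Fridays fall on 4, 11, 18, 25; the last is February 25.
1 November 2028 is a Wednesday, so the first Sunday is November 5 and the fourth is November 26.
February 28, 2028 falls between 25 February and 26 November, so daylight saving is in effect and Ardin Prefecture is at UTC+07:30.
19:30 Ardin Prefecture − 7h30m = 12:00 UTC.
1 November 2027 is a Monday, so the first Sunday is November 7.
1 April 2028 is a Saturday, so Sundays fall on 2, 9, 16, 23, 30; the last is April 30.
At the standard offset (UTC+04:45), 12:00 UTC + 4h45m = 16:45 Umosa standard time.
The standard-time date in Umosa, February 28, 2028, falls between 7 November 2027 and 30 April 2028, so daylight saving is in effect and Umosa is at UTC+05:45.
12:00 UTC + 5h45m = 17:45 Umosa.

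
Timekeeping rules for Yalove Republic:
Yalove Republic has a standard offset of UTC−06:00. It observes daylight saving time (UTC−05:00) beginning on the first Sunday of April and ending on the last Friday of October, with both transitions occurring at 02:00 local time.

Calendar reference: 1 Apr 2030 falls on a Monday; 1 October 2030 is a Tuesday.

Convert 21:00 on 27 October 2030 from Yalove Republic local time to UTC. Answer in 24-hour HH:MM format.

1 April 2030 is a Monday, so the first Sunday is April 7.
1 October 2030 is a Tuesday, so Fridays fall on 4, 11, 18, 25; the last is October 25.
27 October 2030 does not fall between 7 April and 25 October, so daylight saving is not in effect and Yalove Republic is at UTC−06:00.
21:00 local + 6h = 03:00 UTC (rolling into the next day, 28 October 2030).

03:00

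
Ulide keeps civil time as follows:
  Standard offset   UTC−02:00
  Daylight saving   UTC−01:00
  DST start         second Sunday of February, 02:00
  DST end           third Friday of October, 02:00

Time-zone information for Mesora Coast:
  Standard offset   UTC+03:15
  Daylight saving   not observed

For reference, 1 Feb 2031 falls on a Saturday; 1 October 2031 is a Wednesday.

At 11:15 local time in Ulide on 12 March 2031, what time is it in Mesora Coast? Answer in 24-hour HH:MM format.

1 February 2031 is a Saturday, so the first Sunday is February 2 and the second is February 9.
1 October 2031 is a Wednesday, so the first Friday is October 3 and the third is October 17.
Daylight saving runs 9 February – 17 October; 12 March 2031 is inside that window, so Ulide is at UTC−01:00.
11:15 Ulide + 1h = 12:15 UTC.
Mesora Coast stays on UTC+03:15 all year.
12:15 UTC + 3h15m = 15:30 Mesora Coast.

15:30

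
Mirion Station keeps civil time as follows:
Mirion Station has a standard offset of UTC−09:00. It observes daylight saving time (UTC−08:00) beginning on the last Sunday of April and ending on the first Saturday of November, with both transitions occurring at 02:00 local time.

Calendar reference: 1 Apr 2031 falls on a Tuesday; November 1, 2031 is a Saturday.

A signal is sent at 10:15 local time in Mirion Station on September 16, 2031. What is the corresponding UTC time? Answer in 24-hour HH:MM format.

1 April 2031 is a Tuesday, so Sundays fall on 6, 13, 20, 27; the last is April 27.
1 November 2031 is a Saturday, so the first Saturday is November 1.
Daylight saving runs 27 April – 1 November; September 16, 2031 is inside that window, so Mirion Station is at UTC−08:00.
10:15 local + 8h = 18:15 UTC.

18:15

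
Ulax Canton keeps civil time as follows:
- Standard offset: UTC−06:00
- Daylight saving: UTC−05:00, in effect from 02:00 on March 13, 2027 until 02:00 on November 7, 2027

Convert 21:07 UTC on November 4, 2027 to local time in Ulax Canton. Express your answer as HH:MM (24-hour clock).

At the standard offset (UTC−06:00), 21:07 UTC − 6h = 15:07 Ulax Canton standard time.
The standard-time date in Ulax Canton, November 4, 2027, falls between 13 March and 7 November, so daylight saving is in effect and Ulax Canton is at UTC−05:00.
21:07 UTC − 5h = 16:07 local.

16:07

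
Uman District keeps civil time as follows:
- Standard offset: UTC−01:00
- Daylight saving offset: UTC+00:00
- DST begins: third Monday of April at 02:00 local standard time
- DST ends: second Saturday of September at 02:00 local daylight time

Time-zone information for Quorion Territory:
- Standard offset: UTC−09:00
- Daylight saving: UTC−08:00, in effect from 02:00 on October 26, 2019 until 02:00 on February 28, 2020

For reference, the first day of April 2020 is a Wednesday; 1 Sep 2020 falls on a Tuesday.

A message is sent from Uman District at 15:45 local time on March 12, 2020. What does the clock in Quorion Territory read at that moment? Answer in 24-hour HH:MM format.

07:45

1 April 2020 is a Wednesday, so the first Monday is April 6 and the third is April 20.
1 September 2020 is a Tuesday, so the first Saturday is September 5 and the second is September 12.
March 12, 2020 is outside the daylight-saving period (20 April – 12 September), so Uman District is on standard time, UTC−01:00.
15:45 Uman District + 1h = 16:45 UTC.
At the standard offset (UTC−09:00), 16:45 UTC − 9h = 07:45 Quorion Territory standard time.
The standard-time date in Quorion Territory, March 12, 2020, does not fall between 26 October 2019 and 28 February 2020, so daylight saving is not in effect and Quorion Territory is at UTC−09:00.
16:45 UTC − 9h = 07:45 Quorion Territory.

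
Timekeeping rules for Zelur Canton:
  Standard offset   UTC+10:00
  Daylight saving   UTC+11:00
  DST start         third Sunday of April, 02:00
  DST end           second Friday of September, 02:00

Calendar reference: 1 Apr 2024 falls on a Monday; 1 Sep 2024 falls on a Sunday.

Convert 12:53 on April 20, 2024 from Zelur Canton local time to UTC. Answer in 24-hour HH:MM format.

1 April 2024 is a Monday, so the first Sunday is April 7 and the third is April 21.
1 September 2024 is a Sunday, so the first Friday is September 6 and the second is September 13.
April 20, 2024 is outside the daylight-saving period (21 April – 13 September), so Zelur Canton is on standard time, UTC+10:00.
12:53 local − 10h = 02:53 UTC.

02:53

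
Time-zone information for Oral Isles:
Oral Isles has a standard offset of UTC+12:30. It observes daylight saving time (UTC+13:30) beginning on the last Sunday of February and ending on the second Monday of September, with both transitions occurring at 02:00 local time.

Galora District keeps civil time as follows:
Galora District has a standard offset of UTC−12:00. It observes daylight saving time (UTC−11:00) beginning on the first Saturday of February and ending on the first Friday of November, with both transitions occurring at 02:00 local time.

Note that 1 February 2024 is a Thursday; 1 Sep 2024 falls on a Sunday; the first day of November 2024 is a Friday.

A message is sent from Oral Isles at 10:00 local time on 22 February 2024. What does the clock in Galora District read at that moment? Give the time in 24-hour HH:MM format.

10:30

1 February 2024 is a Thursday, so Sundays fall on 4, 11, 18, 25; the last is February 25.
1 September 2024 is a Sunday, so the first Monday is September 2 and the second is September 9.
Daylight saving runs 25 February – 9 September; 22 February 2024 is outside that window, so Oral Isles is on standard time at UTC+12:30.
10:00 Oral Isles − 12h30m = 21:30 UTC (rolling into the previous day, 21 February 2024).
1 February 2024 is a Thursday, so the first Saturday is February 3.
1 November 2024 is a Friday, so the first Friday is November 1.
At the standard offset (UTC−12:00), 21:30 UTC − 12h = 09:30 Galora District standard time.
The standard-time date in Galora District, 21 February 2024, falls between 3 February and 1 November, so daylight saving is in effect and Galora District is at UTC−11:00.
21:30 UTC − 11h = 10:30 Galora District.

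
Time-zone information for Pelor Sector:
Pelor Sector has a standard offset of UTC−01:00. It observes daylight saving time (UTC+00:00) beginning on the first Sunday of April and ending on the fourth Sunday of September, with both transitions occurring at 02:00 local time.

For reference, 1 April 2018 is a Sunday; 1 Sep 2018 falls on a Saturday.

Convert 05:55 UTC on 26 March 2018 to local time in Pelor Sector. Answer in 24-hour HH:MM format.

1 April 2018 is a Sunday, so the first Sunday is April 1.
1 September 2018 is a Saturday, so the first Sunday is September 2 and the fourth is September 23.
At the standard offset (UTC−01:00), 05:55 UTC − 1h = 04:55 Pelor Sector standard time.
The standard-time date in Pelor Sector, 26 March 2018, does not fall between 1 April and 23 September, so daylight saving is not in effect and Pelor Sector is at UTC−01:00.
05:55 UTC − 1h = 04:55 local.

04:55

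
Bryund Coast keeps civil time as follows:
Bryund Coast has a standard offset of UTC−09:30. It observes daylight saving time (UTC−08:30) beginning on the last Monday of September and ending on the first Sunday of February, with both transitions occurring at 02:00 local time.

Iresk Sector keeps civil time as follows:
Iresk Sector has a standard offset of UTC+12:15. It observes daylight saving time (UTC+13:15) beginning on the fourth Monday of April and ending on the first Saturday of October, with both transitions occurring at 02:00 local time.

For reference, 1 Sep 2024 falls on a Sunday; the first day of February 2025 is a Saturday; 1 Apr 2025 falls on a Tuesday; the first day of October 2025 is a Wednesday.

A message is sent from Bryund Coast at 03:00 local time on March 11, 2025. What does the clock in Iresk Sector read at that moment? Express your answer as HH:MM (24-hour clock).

1 September 2024 is a Sunday, so Mondays fall on 2, 9, 16, 23, 30; the last is September 30.
1 February 2025 is a Saturday, so the first Sunday is February 2.
Daylight saving runs 30 September 2024 – 2 February 2025; March 11, 2025 is outside that window, so Bryund Coast is on standard time at UTC−09:30.
03:00 Bryund Coast + 9h30m = 12:30 UTC.
1 April 2025 is a Tuesday, so the first Monday is April 7 and the fourth is April 28.
1 October 2025 is a Wednesday, so the first Saturday is October 4.
At the standard offset (UTC+12:15), 12:30 UTC + 12h15m = 00:45 Iresk Sector standard time (rolling into the next day, 12 March 2025).
The standard-time date in Iresk Sector, March 12, 2025, is outside the daylight-saving period (28 April – 4 October), so Iresk Sector is on standard time, UTC+12:15.
12:30 UTC + 12h15m = 00:45 Iresk Sector (rolling into the next day, 12 March 2025).

00:45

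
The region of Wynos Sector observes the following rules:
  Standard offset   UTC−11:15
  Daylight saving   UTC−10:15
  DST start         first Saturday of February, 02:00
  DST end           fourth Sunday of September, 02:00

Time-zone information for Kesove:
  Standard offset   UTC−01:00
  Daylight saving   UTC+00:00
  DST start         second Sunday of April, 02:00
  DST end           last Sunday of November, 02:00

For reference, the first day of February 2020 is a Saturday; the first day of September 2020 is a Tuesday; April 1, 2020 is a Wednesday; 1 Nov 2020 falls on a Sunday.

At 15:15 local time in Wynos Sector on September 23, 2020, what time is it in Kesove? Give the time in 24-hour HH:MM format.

01:30

1 February 2020 is a Saturday, so the first Saturday is February 1.
1 September 2020 is a Tuesday, so the first Sunday is September 6 and the fourth is September 27.
September 23, 2020 falls between 1 February and 27 September, so daylight saving is in effect and Wynos Sector is at UTC−10:15.
15:15 Wynos Sector + 10h15m = 01:30 UTC (rolling into the next day, 24 September 2020).
1 April 2020 is a Wednesday, so the first Sunday is April 5 and the second is April 12.
1 November 2020 is a Sunday, so Sundays fall on 1, 8, 15, 22, 29; the last is November 29.
At the standard offset (UTC−01:00), 01:30 UTC − 1h = 00:30 Kesove standard time.
The standard-time date in Kesove, September 24, 2020, falls between 12 April and 29 November, so daylight saving is in effect and Kesove is at UTC+00:00.
01:30 UTC + 0h = 01:30 Kesove.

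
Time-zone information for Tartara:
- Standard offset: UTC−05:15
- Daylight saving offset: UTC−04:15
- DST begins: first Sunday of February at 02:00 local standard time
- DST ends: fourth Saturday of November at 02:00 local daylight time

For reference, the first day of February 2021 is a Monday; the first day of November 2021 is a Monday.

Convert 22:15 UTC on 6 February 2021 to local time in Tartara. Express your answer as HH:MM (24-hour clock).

17:00

1 February 2021 is a Monday, so the first Sunday is February 7.
1 November 2021 is a Monday, so the first Saturday is November 6 and the fourth is November 27.
At the standard offset (UTC−05:15), 22:15 UTC − 5h15m = 17:00 Tartara standard time.
The standard-time date in Tartara, 6 February 2021, is outside the daylight-saving period (7 February – 27 November), so Tartara is on standard time, UTC−05:15.
22:15 UTC − 5h15m = 17:00 local.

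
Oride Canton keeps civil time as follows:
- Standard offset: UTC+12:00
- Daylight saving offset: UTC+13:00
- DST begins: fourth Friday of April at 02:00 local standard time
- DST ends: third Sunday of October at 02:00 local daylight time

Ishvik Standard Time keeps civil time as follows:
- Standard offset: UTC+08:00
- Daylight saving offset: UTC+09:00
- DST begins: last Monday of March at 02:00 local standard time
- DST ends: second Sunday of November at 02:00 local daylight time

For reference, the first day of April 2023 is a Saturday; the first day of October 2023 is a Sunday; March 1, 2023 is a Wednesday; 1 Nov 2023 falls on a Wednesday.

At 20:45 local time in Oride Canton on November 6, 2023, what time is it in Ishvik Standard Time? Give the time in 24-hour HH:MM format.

1 April 2023 is a Saturday, so the first Friday is April 7 and the fourth is April 28.
1 October 2023 is a Sunday, so the first Sunday is October 1 and the third is October 15.
Daylight saving runs 28 April – 15 October; November 6, 2023 is outside that window, so Oride Canton is on standard time at UTC+12:00.
20:45 Oride Canton − 12h = 08:45 UTC.
1 March 2023 is a Wednesday, so Mondays fall on 6, 13, 20, 27; the last is March 27.
1 November 2023 is a Wednesday, so the first Sunday is November 5 and the second is November 12.
At the standard offset (UTC+08:00), 08:45 UTC + 8h = 16:45 Ishvik Standard Time standard time.
Daylight saving runs 27 March – 12 November; the standard-time date in Ishvik Standard Time, November 6, 2023, is inside that window, so Ishvik Standard Time is at UTC+09:00.
08:45 UTC + 9h = 17:45 Ishvik Standard Time.

17:45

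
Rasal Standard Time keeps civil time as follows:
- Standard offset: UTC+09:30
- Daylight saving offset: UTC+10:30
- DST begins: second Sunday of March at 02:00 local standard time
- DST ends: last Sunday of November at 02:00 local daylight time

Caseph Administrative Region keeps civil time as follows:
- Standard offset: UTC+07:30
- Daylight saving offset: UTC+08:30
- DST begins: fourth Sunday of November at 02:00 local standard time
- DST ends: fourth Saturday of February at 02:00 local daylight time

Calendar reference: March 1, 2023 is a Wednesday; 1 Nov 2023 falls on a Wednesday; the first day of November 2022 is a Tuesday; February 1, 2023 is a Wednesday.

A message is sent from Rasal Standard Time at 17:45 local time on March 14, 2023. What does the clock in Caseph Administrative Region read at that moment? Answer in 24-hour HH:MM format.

14:45

1 March 2023 is a Wednesday, so the first Sunday is March 5 and the second is March 12.
1 November 2023 is a Wednesday, so Sundays fall on 5, 12, 19, 26; the last is November 26.
March 14, 2023 falls between 12 March and 26 November, so daylight saving is in effect and Rasal Standard Time is at UTC+10:30.
17:45 Rasal Standard Time − 10h30m = 07:15 UTC.
1 November 2022 is a Tuesday, so the first Sunday is November 6 and the fourth is November 27.
1 February 2023 is a Wednesday, so the first Saturday is February 4 and the fourth is February 25.
At the standard offset (UTC+07:30), 07:15 UTC + 7h30m = 14:45 Caseph Administrative Region standard time.
The standard-time date in Caseph Administrative Region, March 14, 2023, does not fall between 27 November 2022 and 25 February 2023, so daylight saving is not in effect and Caseph Administrative Region is at UTC+07:30.
07:15 UTC + 7h30m = 14:45 Caseph Administrative Region.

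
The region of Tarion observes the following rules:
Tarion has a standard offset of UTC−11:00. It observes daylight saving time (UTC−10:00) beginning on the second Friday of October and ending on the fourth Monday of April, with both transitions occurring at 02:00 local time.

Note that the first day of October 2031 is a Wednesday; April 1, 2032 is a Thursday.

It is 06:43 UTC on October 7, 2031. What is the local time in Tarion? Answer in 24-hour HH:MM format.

19:43

1 October 2031 is a Wednesday, so the first Friday is October 3 and the second is October 10.
1 April 2032 is a Thursday, so the first Monday is April 5 and the fourth is April 26.
At the standard offset (UTC−11:00), 06:43 UTC − 11h = 19:43 Tarion standard time (rolling into the previous day, 6 October 2031).
The standard-time date in Tarion, October 6, 2031, is outside the daylight-saving period (10 October 2031 – 26 April 2032), so Tarion is on standard time, UTC−11:00.
06:43 UTC − 11h = 19:43 local (rolling into the previous day, 6 October 2031).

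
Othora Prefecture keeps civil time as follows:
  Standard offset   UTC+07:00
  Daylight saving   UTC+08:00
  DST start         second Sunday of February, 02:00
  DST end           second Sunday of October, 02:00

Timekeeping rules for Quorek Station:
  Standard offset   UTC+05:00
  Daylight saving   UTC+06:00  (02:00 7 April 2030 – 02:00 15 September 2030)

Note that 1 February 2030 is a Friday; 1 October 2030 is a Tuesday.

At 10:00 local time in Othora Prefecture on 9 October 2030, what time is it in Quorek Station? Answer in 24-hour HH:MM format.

07:00

1 February 2030 is a Friday, so the first Sunday is February 3 and the second is February 10.
1 October 2030 is a Tuesday, so the first Sunday is October 6 and the second is October 13.
Daylight saving runs 10 February – 13 October; 9 October 2030 is inside that window, so Othora Prefecture is at UTC+08:00.
10:00 Othora Prefecture − 8h = 02:00 UTC.
At the standard offset (UTC+05:00), 02:00 UTC + 5h = 07:00 Quorek Station standard time.
The standard-time date in Quorek Station, 9 October 2030, is outside the daylight-saving period (7 April – 15 September), so Quorek Station is on standard time, UTC+05:00.
02:00 UTC + 5h = 07:00 Quorek Station.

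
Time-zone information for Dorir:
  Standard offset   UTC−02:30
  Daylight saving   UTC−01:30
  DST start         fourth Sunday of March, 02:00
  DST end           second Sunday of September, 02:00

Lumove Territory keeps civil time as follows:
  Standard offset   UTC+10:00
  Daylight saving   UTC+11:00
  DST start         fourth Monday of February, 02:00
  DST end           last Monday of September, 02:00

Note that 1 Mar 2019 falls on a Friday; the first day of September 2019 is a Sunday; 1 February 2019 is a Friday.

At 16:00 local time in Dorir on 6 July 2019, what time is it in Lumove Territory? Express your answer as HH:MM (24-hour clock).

1 March 2019 is a Friday, so the first Sunday is March 3 and the fourth is March 24.
1 September 2019 is a Sunday, so the first Sunday is September 1 and the second is September 8.
Daylight saving runs 24 March – 8 September; 6 July 2019 is inside that window, so Dorir is at UTC−01:30.
16:00 Dorir + 1h30m = 17:30 UTC.
1 February 2019 is a Friday, so the first Monday is February 4 and the fourth is February 25.
1 September 2019 is a Sunday, so Mondays fall on 2, 9, 16, 23, 30; the last is September 30.
At the standard offset (UTC+10:00), 17:30 UTC + 10h = 03:30 Lumove Territory standard time (rolling into the next day, 7 July 2019).
Daylight saving runs 25 February – 30 September; the standard-time date in Lumove Territory, 7 July 2019, is inside that window, so Lumove Territory is at UTC+11:00.
17:30 UTC + 11h = 04:30 Lumove Territory (rolling into the next day, 7 July 2019).

04:30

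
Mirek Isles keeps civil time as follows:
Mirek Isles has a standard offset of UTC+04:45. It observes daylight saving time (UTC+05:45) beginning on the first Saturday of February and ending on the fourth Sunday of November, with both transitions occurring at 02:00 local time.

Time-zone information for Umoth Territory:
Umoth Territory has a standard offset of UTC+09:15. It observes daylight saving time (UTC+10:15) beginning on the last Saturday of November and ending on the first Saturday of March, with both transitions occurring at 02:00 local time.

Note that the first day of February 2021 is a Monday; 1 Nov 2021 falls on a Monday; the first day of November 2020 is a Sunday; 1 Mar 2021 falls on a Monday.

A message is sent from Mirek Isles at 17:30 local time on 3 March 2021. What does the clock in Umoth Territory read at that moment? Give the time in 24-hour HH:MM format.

22:00

1 February 2021 is a Monday, so the first Saturday is February 6.
1 November 2021 is a Monday, so the first Sunday is November 7 and the fourth is November 28.
Daylight saving runs 6 February – 28 November; 3 March 2021 is inside that window, so Mirek Isles is at UTC+05:45.
17:30 Mirek Isles − 5h45m = 11:45 UTC.
1 November 2020 is a Sunday, so Saturdays fall on 7, 14, 21, 28; the last is November 28.
1 March 2021 is a Monday, so the first Saturday is March 6.
At the standard offset (UTC+09:15), 11:45 UTC + 9h15m = 21:00 Umoth Territory standard time.
The standard-time date in Umoth Territory, 3 March 2021, falls between 28 November 2020 and 6 March 2021, so daylight saving is in effect and Umoth Territory is at UTC+10:15.
11:45 UTC + 10h15m = 22:00 Umoth Territory.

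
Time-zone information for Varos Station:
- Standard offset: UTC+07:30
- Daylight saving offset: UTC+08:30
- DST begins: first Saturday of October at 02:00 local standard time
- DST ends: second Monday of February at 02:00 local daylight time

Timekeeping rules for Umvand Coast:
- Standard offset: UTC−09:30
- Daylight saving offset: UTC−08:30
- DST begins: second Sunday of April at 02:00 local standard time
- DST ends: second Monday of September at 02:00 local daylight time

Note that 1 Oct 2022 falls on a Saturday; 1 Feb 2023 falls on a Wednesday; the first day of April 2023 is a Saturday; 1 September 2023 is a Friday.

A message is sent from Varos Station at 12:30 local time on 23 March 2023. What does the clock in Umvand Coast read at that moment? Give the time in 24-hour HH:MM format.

1 October 2022 is a Saturday, so the first Saturday is October 1.
1 February 2023 is a Wednesday, so the first Monday is February 6 and the second is February 13.
Daylight saving runs 1 October 2022 – 13 February 2023; 23 March 2023 is outside that window, so Varos Station is on standard time at UTC+07:30.
12:30 Varos Station − 7h30m = 05:00 UTC.
1 April 2023 is a Saturday, so the first Sunday is April 2 and the second is April 9.
1 September 2023 is a Friday, so the first Monday is September 4 and the second is September 11.
At the standard offset (UTC−09:30), 05:00 UTC − 9h30m = 19:30 Umvand Coast standard time (rolling into the previous day, 22 March 2023).
Daylight saving runs 9 April – 11 September; the standard-time date in Umvand Coast, 22 March 2023, is outside that window, so Umvand Coast is on standard time at UTC−09:30.
05:00 UTC − 9h30m = 19:30 Umvand Coast (rolling into the previous day, 22 March 2023).

19:30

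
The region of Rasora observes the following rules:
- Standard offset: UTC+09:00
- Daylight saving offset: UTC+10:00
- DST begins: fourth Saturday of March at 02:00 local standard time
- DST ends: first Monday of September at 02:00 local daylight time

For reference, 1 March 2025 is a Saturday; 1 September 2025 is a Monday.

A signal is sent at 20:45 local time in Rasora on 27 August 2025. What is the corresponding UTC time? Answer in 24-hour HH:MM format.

1 March 2025 is a Saturday, so the first Saturday is March 1 and the fourth is March 22.
1 September 2025 is a Monday, so the first Monday is September 1.
27 August 2025 lies within the daylight-saving period (22 March – 1 September), so Rasora is on daylight time, UTC+10:00.
20:45 local − 10h = 10:45 UTC.

10:45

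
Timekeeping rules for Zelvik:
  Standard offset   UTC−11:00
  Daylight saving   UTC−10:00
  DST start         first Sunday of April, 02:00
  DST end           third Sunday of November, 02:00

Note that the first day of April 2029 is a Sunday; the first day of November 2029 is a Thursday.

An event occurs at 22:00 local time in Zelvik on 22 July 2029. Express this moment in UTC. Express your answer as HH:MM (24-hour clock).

1 April 2029 is a Sunday, so the first Sunday is April 1.
1 November 2029 is a Thursday, so the first Sunday is November 4 and the third is November 18.
22 July 2029 lies within the daylight-saving period (1 April – 18 November), so Zelvik is on daylight time, UTC−10:00.
22:00 local + 10h = 08:00 UTC (rolling into the next day, 23 July 2029).

08:00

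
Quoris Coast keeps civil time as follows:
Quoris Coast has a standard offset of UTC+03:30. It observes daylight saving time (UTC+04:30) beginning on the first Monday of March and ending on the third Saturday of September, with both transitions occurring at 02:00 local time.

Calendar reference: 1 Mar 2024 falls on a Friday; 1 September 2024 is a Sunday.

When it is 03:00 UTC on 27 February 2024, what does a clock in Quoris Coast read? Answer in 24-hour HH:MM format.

1 March 2024 is a Friday, so the first Monday is March 4.
1 September 2024 is a Sunday, so the first Saturday is September 7 and the third is September 21.
At the standard offset (UTC+03:30), 03:00 UTC + 3h30m = 06:30 Quoris Coast standard time.
The standard-time date in Quoris Coast, 27 February 2024, is outside the daylight-saving period (4 March – 21 September), so Quoris Coast is on standard time, UTC+03:30.
03:00 UTC + 3h30m = 06:30 local.

06:30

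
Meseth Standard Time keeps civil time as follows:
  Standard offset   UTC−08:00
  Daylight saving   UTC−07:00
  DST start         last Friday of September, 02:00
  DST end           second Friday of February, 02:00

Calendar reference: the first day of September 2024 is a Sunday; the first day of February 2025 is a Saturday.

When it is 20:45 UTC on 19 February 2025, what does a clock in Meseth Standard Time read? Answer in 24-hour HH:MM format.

1 September 2024 is a Sunday, so Fridays fall on 6, 13, 20, 27; the last is September 27.
1 February 2025 is a Saturday, so the first Friday is February 7 and the second is February 14.
At the standard offset (UTC−08:00), 20:45 UTC − 8h = 12:45 Meseth Standard Time standard time.
The standard-time date in Meseth Standard Time, 19 February 2025, does not fall between 27 September 2024 and 14 February 2025, so daylight saving is not in effect and Meseth Standard Time is at UTC−08:00.
20:45 UTC − 8h = 12:45 local.

12:45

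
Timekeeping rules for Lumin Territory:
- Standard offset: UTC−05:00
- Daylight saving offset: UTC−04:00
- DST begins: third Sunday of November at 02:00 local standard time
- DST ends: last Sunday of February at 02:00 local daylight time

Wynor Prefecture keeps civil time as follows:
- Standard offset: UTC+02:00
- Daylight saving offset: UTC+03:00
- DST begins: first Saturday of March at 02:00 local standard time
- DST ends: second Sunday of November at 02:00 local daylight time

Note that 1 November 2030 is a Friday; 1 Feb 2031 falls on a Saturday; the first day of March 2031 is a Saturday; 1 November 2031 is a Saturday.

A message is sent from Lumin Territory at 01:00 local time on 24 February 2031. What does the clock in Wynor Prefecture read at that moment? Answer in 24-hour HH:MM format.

1 November 2030 is a Friday, so the first Sunday is November 3 and the third is November 17.
1 February 2031 is a Saturday, so Sundays fall on 2, 9, 16, 23; the last is February 23.
24 February 2031 does not fall between 17 November 2030 and 23 February 2031, so daylight saving is not in effect and Lumin Territory is at UTC−05:00.
01:00 Lumin Territory + 5h = 06:00 UTC.
1 March 2031 is a Saturday, so the first Saturday is March 1.
1 November 2031 is a Saturday, so the first Sunday is November 2 and the second is November 9.
At the standard offset (UTC+02:00), 06:00 UTC + 2h = 08:00 Wynor Prefecture standard time.
Daylight saving runs 1 March – 9 November; the standard-time date in Wynor Prefecture, 24 February 2031, is outside that window, so Wynor Prefecture is on standard time at UTC+02:00.
06:00 UTC + 2h = 08:00 Wynor Prefecture.

08:00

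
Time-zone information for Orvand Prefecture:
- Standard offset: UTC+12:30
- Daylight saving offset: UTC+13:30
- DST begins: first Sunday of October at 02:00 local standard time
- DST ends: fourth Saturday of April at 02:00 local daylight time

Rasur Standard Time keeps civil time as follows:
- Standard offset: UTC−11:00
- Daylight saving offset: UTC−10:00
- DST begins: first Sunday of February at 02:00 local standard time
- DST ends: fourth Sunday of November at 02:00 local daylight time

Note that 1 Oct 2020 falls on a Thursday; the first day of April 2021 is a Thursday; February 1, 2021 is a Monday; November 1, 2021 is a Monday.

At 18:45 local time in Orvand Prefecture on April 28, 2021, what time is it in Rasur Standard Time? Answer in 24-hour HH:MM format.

1 October 2020 is a Thursday, so the first Sunday is October 4.
1 April 2021 is a Thursday, so the first Saturday is April 3 and the fourth is April 24.
April 28, 2021 is outside the daylight-saving period (4 October 2020 – 24 April 2021), so Orvand Prefecture is on standard time, UTC+12:30.
18:45 Orvand Prefecture − 12h30m = 06:15 UTC.
1 February 2021 is a Monday, so the first Sunday is February 7.
1 November 2021 is a Monday, so the first Sunday is November 7 and the fourth is November 28.
At the standard offset (UTC−11:00), 06:15 UTC − 11h = 19:15 Rasur Standard Time standard time (rolling into the previous day, 27 April 2021).
The standard-time date in Rasur Standard Time, April 27, 2021, lies within the daylight-saving period (7 February – 28 November), so Rasur Standard Time is on daylight time, UTC−10:00.
06:15 UTC − 10h = 20:15 Rasur Standard Time (rolling into the previous day, 27 April 2021).

20:15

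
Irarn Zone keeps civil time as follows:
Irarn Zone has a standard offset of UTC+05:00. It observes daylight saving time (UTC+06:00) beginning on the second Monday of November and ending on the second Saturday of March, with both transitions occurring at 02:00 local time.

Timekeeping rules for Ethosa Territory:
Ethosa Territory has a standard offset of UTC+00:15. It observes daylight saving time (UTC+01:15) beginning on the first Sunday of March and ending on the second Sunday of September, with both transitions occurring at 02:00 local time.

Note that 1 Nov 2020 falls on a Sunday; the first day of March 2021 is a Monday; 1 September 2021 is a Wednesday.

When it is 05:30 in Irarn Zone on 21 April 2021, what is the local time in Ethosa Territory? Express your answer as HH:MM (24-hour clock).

1 November 2020 is a Sunday, so the first Monday is November 2 and the second is November 9.
1 March 2021 is a Monday, so the first Saturday is March 6 and the second is March 13.
21 April 2021 does not fall between 9 November 2020 and 13 March 2021, so daylight saving is not in effect and Irarn Zone is at UTC+05:00.
05:30 Irarn Zone − 5h = 00:30 UTC.
1 March 2021 is a Monday, so the first Sunday is March 7.
1 September 2021 is a Wednesday, so the first Sunday is September 5 and the second is September 12.
At the standard offset (UTC+00:15), 00:30 UTC + 0h15m = 00:45 Ethosa Territory standard time.
The standard-time date in Ethosa Territory, 21 April 2021, lies within the daylight-saving period (7 March – 12 September), so Ethosa Territory is on daylight time, UTC+01:15.
00:30 UTC + 1h15m = 01:45 Ethosa Territory.

01:45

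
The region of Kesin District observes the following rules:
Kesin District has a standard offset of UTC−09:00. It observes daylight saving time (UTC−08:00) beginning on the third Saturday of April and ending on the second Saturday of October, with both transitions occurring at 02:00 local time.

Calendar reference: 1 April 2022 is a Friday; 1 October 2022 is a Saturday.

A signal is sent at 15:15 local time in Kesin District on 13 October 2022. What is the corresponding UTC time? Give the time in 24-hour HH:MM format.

1 April 2022 is a Friday, so the first Saturday is April 2 and the third is April 16.
1 October 2022 is a Saturday, so the first Saturday is October 1 and the second is October 8.
Daylight saving runs 16 April – 8 October; 13 October 2022 is outside that window, so Kesin District is on standard time at UTC−09:00.
15:15 local + 9h = 00:15 UTC (rolling into the next day, 14 October 2022).

00:15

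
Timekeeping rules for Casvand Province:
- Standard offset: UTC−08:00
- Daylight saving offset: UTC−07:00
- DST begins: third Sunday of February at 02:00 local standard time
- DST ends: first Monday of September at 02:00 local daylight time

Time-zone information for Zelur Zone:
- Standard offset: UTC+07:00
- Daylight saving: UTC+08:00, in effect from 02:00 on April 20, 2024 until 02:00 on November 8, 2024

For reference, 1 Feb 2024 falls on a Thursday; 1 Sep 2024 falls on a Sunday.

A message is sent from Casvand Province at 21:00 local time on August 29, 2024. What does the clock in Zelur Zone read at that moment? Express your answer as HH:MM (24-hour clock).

1 February 2024 is a Thursday, so the first Sunday is February 4 and the third is February 18.
1 September 2024 is a Sunday, so the first Monday is September 2.
August 29, 2024 falls between 18 February and 2 September, so daylight saving is in effect and Casvand Province is at UTC−07:00.
21:00 Casvand Province + 7h = 04:00 UTC (rolling into the next day, 30 August 2024).
At the standard offset (UTC+07:00), 04:00 UTC + 7h = 11:00 Zelur Zone standard time.
Daylight saving runs 20 April – 8 November; the standard-time date in Zelur Zone, August 30, 2024, is inside that window, so Zelur Zone is at UTC+08:00.
04:00 UTC + 8h = 12:00 Zelur Zone.

12:00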